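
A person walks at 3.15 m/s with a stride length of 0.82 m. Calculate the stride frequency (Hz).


f = v / stride_length
f = 3.15 / 0.82
f = 3.8415


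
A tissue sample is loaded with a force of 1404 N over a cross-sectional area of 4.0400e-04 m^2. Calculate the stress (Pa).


stress = F / A
stress = 1404 / 4.0400e-04
stress = 3.4752e+06


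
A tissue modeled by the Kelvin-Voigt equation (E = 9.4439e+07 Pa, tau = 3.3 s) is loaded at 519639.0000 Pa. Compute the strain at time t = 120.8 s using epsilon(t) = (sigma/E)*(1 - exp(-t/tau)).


epsilon(t) = (sigma/E) * (1 - exp(-t/tau))
sigma/E = 519639.0000 / 9.4439e+07 = 0.0055
exp(-t/tau) = exp(-120.8 / 3.3) = 1.2653e-16
epsilon = 0.0055 * (1 - 1.2653e-16)
epsilon = 0.0055


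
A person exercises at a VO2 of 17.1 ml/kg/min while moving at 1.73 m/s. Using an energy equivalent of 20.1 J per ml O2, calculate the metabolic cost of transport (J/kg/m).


Power per kg = VO2 * 20.1 / 60
Power per kg = 17.1 * 20.1 / 60 = 5.7285 W/kg
Cost = power_per_kg / speed
Cost = 5.7285 / 1.73
Cost = 3.3113


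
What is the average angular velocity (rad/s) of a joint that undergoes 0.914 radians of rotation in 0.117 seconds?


omega = delta_theta / delta_t
omega = 0.914 / 0.117
omega = 7.8120


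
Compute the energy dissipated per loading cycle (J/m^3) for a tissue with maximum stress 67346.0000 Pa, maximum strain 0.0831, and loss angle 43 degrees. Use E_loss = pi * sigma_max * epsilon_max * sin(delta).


E_loss = pi * sigma_max * epsilon_max * sin(delta)
delta = 43 deg = 0.7505 rad
sin(delta) = 0.6820
E_loss = pi * 67346.0000 * 0.0831 * 0.6820
E_loss = 11990.7413


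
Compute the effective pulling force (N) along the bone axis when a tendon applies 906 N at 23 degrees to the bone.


F_eff = F_tendon * cos(theta)
theta = 23 deg = 0.4014 rad
cos(theta) = 0.9205
F_eff = 906 * 0.9205
F_eff = 833.9774


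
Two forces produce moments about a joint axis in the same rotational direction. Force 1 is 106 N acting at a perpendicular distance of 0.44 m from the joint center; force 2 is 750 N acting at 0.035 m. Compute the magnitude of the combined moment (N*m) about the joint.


M = F1 * d1 + F2 * d2
M = 106 * 0.44 + 750 * 0.035
M = 46.6400 + 26.2500
M = 72.8900


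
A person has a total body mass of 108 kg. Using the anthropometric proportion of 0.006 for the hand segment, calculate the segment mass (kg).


m_segment = body_mass * fraction
m_segment = 108 * 0.006
m_segment = 0.6480


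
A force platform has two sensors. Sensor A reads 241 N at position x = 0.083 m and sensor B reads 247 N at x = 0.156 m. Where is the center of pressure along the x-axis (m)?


COP_x = (F1*x1 + F2*x2) / (F1 + F2)
COP_x = (241*0.083 + 247*0.156) / (241 + 247)
Numerator = 58.5350
Denominator = 488
COP_x = 0.1199


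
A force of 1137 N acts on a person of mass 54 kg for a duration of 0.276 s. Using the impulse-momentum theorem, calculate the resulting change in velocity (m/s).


J = F * dt = 1137 * 0.276 = 313.8120 N*s
delta_v = J / m
delta_v = 313.8120 / 54
delta_v = 5.8113


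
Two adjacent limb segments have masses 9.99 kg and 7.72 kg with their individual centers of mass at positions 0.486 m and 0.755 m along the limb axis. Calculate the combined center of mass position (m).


COM = (m1*x1 + m2*x2) / (m1 + m2)
COM = (9.99*0.486 + 7.72*0.755) / (9.99 + 7.72)
Numerator = 10.6837
Denominator = 17.7100
COM = 0.6033


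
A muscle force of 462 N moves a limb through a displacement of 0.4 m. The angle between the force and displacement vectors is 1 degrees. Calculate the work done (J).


W = F * d * cos(theta)
theta = 1 deg = 0.0175 rad
cos(theta) = 0.9998
W = 462 * 0.4 * 0.9998
W = 184.7719


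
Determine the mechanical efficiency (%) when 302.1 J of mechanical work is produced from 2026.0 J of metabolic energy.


eta = (W_mech / E_meta) * 100
eta = (302.1 / 2026.0) * 100
ratio = 0.1491
eta = 14.9112


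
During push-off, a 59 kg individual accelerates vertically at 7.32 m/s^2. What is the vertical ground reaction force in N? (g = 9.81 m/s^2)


GRF = m * (g + a)
GRF = 59 * (9.81 + 7.32)
GRF = 59 * 17.1300
GRF = 1010.6700


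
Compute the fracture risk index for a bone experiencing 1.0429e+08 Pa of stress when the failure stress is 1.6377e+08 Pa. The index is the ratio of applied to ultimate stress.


FRI = applied / ultimate
FRI = 1.0429e+08 / 1.6377e+08
FRI = 0.6368


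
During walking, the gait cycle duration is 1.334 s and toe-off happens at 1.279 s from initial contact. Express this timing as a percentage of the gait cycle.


pct = (event_time / cycle_time) * 100
pct = (1.279 / 1.334) * 100
ratio = 0.9588
pct = 95.8771


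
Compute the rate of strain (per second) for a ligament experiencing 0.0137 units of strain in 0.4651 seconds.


strain_rate = delta_strain / delta_t
strain_rate = 0.0137 / 0.4651
strain_rate = 0.0295


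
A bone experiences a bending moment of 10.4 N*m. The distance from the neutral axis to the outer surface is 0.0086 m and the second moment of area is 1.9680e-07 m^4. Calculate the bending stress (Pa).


sigma = M * c / I
sigma = 10.4 * 0.0086 / 1.9680e-07
M * c = 0.0894
sigma = 454471.5447


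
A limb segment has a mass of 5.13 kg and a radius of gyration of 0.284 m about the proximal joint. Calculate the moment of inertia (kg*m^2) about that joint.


I = m * k^2
I = 5.13 * 0.284^2
k^2 = 0.0807
I = 0.4138


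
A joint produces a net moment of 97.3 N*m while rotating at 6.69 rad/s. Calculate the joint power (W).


P = M * omega
P = 97.3 * 6.69
P = 650.9370


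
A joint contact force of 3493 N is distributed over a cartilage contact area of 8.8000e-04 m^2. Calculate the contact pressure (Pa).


P = F / A
P = 3493 / 8.8000e-04
P = 3.9693e+06


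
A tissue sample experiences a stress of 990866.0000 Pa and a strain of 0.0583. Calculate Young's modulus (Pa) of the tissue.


E = stress / strain
E = 990866.0000 / 0.0583
E = 1.6996e+07


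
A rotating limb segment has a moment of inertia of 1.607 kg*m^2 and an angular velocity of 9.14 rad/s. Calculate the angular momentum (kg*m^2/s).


L = I * omega
L = 1.607 * 9.14
L = 14.6880


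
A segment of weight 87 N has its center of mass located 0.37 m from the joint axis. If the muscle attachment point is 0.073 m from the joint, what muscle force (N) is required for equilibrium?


F_muscle = W * d_load / d_muscle
F_muscle = 87 * 0.37 / 0.073
Numerator = 32.1900
F_muscle = 440.9589


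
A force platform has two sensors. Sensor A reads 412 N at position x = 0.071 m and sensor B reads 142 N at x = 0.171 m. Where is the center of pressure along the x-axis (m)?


COP_x = (F1*x1 + F2*x2) / (F1 + F2)
COP_x = (412*0.071 + 142*0.171) / (412 + 142)
Numerator = 53.5340
Denominator = 554
COP_x = 0.0966


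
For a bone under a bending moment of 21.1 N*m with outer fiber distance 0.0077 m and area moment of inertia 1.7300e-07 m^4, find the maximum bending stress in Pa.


sigma = M * c / I
sigma = 21.1 * 0.0077 / 1.7300e-07
M * c = 0.1625
sigma = 939132.9480


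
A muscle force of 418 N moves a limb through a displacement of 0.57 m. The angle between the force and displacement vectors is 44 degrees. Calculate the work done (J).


W = F * d * cos(theta)
theta = 44 deg = 0.7679 rad
cos(theta) = 0.7193
W = 418 * 0.57 * 0.7193
W = 171.3899


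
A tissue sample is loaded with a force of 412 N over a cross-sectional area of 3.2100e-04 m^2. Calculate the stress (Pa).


stress = F / A
stress = 412 / 3.2100e-04
stress = 1.2835e+06


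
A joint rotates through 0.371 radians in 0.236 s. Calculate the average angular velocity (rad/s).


omega = delta_theta / delta_t
omega = 0.371 / 0.236
omega = 1.5720


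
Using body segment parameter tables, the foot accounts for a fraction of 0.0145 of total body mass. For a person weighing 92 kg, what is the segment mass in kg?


m_segment = body_mass * fraction
m_segment = 92 * 0.0145
m_segment = 1.3340


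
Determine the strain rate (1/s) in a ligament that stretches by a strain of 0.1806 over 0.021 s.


strain_rate = delta_strain / delta_t
strain_rate = 0.1806 / 0.021
strain_rate = 8.6000


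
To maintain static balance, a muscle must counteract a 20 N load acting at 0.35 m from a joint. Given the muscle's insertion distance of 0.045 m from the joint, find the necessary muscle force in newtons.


F_muscle = W * d_load / d_muscle
F_muscle = 20 * 0.35 / 0.045
Numerator = 7.0000
F_muscle = 155.5556


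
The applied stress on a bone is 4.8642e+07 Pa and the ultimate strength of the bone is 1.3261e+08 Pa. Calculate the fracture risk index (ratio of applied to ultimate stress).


FRI = applied / ultimate
FRI = 4.8642e+07 / 1.3261e+08
FRI = 0.3668


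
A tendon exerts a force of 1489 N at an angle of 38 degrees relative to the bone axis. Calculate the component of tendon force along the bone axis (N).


F_eff = F_tendon * cos(theta)
theta = 38 deg = 0.6632 rad
cos(theta) = 0.7880
F_eff = 1489 * 0.7880
F_eff = 1173.3480


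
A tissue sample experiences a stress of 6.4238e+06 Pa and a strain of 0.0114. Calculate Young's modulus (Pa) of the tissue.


E = stress / strain
E = 6.4238e+06 / 0.0114
E = 5.6349e+08


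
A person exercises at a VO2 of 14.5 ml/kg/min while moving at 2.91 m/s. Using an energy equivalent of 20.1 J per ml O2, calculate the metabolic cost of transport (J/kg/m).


Power per kg = VO2 * 20.1 / 60
Power per kg = 14.5 * 20.1 / 60 = 4.8575 W/kg
Cost = power_per_kg / speed
Cost = 4.8575 / 2.91
Cost = 1.6692


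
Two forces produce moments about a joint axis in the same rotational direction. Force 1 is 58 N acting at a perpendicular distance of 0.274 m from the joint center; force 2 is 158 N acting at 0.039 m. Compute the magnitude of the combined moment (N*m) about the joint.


M = F1 * d1 + F2 * d2
M = 58 * 0.274 + 158 * 0.039
M = 15.8920 + 6.1620
M = 22.0540


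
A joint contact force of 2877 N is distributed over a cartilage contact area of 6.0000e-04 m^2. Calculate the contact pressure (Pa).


P = F / A
P = 2877 / 6.0000e-04
P = 4.7950e+06


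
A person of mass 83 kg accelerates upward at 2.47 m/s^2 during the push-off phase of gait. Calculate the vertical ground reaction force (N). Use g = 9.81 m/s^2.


GRF = m * (g + a)
GRF = 83 * (9.81 + 2.47)
GRF = 83 * 12.2800
GRF = 1019.2400


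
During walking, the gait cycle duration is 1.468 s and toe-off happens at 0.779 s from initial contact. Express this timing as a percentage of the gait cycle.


pct = (event_time / cycle_time) * 100
pct = (0.779 / 1.468) * 100
ratio = 0.5307
pct = 53.0654


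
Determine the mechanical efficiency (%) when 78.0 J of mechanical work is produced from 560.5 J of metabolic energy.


eta = (W_mech / E_meta) * 100
eta = (78.0 / 560.5) * 100
ratio = 0.1392
eta = 13.9161


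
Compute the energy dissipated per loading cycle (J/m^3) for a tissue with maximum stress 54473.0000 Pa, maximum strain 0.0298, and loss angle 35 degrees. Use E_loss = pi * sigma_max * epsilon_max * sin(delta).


E_loss = pi * sigma_max * epsilon_max * sin(delta)
delta = 35 deg = 0.6109 rad
sin(delta) = 0.5736
E_loss = pi * 54473.0000 * 0.0298 * 0.5736
E_loss = 2925.0866


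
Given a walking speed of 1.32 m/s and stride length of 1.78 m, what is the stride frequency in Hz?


f = v / stride_length
f = 1.32 / 1.78
f = 0.7416


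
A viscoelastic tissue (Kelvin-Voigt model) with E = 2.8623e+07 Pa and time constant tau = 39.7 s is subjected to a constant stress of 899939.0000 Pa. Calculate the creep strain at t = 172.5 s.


epsilon(t) = (sigma/E) * (1 - exp(-t/tau))
sigma/E = 899939.0000 / 2.8623e+07 = 0.0314
exp(-t/tau) = exp(-172.5 / 39.7) = 0.0130
epsilon = 0.0314 * (1 - 0.0130)
epsilon = 0.0310


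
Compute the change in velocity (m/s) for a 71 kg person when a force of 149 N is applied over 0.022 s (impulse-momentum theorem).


J = F * dt = 149 * 0.022 = 3.2780 N*s
delta_v = J / m
delta_v = 3.2780 / 71
delta_v = 0.0462


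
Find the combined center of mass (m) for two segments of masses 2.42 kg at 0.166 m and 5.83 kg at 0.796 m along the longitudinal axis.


COM = (m1*x1 + m2*x2) / (m1 + m2)
COM = (2.42*0.166 + 5.83*0.796) / (2.42 + 5.83)
Numerator = 5.0424
Denominator = 8.2500
COM = 0.6112


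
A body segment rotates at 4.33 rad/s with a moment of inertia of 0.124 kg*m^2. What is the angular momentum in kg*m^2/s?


L = I * omega
L = 0.124 * 4.33
L = 0.5369


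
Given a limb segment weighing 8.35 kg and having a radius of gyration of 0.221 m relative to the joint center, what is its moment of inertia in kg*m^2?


I = m * k^2
I = 8.35 * 0.221^2
k^2 = 0.0488
I = 0.4078


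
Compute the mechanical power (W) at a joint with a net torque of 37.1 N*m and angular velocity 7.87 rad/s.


P = M * omega
P = 37.1 * 7.87
P = 291.9770


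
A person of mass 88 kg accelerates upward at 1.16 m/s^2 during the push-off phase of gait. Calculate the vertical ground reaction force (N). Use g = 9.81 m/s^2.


GRF = m * (g + a)
GRF = 88 * (9.81 + 1.16)
GRF = 88 * 10.9700
GRF = 965.3600


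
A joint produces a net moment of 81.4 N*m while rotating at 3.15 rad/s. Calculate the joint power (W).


P = M * omega
P = 81.4 * 3.15
P = 256.4100


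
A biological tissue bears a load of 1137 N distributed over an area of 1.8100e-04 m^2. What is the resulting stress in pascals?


stress = F / A
stress = 1137 / 1.8100e-04
stress = 6.2818e+06


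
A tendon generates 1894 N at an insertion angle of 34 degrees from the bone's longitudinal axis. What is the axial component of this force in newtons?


F_eff = F_tendon * cos(theta)
theta = 34 deg = 0.5934 rad
cos(theta) = 0.8290
F_eff = 1894 * 0.8290
F_eff = 1570.1972


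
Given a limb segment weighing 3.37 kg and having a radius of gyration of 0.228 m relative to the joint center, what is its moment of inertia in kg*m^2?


I = m * k^2
I = 3.37 * 0.228^2
k^2 = 0.0520
I = 0.1752


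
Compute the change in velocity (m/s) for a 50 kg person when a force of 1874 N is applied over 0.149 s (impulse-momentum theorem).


J = F * dt = 1874 * 0.149 = 279.2260 N*s
delta_v = J / m
delta_v = 279.2260 / 50
delta_v = 5.5845


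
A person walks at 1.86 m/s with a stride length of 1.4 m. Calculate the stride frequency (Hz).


f = v / stride_length
f = 1.86 / 1.4
f = 1.3286


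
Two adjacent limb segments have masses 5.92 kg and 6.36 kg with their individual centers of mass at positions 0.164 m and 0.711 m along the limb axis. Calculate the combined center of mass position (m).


COM = (m1*x1 + m2*x2) / (m1 + m2)
COM = (5.92*0.164 + 6.36*0.711) / (5.92 + 6.36)
Numerator = 5.4928
Denominator = 12.2800
COM = 0.4473


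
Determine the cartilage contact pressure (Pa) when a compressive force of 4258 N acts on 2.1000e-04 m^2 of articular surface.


P = F / A
P = 4258 / 2.1000e-04
P = 2.0276e+07


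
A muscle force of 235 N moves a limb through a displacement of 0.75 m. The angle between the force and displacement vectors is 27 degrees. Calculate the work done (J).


W = F * d * cos(theta)
theta = 27 deg = 0.4712 rad
cos(theta) = 0.8910
W = 235 * 0.75 * 0.8910
W = 157.0399


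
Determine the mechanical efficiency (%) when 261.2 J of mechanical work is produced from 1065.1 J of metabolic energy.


eta = (W_mech / E_meta) * 100
eta = (261.2 / 1065.1) * 100
ratio = 0.2452
eta = 24.5235


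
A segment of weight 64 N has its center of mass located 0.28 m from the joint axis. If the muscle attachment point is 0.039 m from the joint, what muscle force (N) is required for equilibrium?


F_muscle = W * d_load / d_muscle
F_muscle = 64 * 0.28 / 0.039
Numerator = 17.9200
F_muscle = 459.4872


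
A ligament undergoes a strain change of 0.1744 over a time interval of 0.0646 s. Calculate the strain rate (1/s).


strain_rate = delta_strain / delta_t
strain_rate = 0.1744 / 0.0646
strain_rate = 2.6997


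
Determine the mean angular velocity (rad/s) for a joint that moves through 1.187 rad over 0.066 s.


omega = delta_theta / delta_t
omega = 1.187 / 0.066
omega = 17.9848


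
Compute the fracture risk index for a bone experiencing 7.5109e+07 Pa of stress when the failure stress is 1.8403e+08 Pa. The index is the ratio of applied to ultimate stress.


FRI = applied / ultimate
FRI = 7.5109e+07 / 1.8403e+08
FRI = 0.4081


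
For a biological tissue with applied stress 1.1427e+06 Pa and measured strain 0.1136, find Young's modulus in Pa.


E = stress / strain
E = 1.1427e+06 / 0.1136
E = 1.0059e+07


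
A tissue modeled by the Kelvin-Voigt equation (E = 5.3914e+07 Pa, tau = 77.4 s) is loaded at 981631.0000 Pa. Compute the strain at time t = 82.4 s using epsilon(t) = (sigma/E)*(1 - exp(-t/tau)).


epsilon(t) = (sigma/E) * (1 - exp(-t/tau))
sigma/E = 981631.0000 / 5.3914e+07 = 0.0182
exp(-t/tau) = exp(-82.4 / 77.4) = 0.3449
epsilon = 0.0182 * (1 - 0.3449)
epsilon = 0.0119


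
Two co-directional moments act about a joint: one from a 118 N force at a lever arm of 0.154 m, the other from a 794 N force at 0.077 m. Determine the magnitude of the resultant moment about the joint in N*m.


M = F1 * d1 + F2 * d2
M = 118 * 0.154 + 794 * 0.077
M = 18.1720 + 61.1380
M = 79.3100


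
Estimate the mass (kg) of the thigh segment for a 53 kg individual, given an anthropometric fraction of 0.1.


m_segment = body_mass * fraction
m_segment = 53 * 0.1
m_segment = 5.3000


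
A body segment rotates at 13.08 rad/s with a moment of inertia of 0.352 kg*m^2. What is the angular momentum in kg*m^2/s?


L = I * omega
L = 0.352 * 13.08
L = 4.6042


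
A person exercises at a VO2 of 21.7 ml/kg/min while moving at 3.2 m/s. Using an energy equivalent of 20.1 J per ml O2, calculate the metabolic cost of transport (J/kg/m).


Power per kg = VO2 * 20.1 / 60
Power per kg = 21.7 * 20.1 / 60 = 7.2695 W/kg
Cost = power_per_kg / speed
Cost = 7.2695 / 3.2
Cost = 2.2717


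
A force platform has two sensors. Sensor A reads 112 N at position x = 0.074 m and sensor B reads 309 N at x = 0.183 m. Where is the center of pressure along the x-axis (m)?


COP_x = (F1*x1 + F2*x2) / (F1 + F2)
COP_x = (112*0.074 + 309*0.183) / (112 + 309)
Numerator = 64.8350
Denominator = 421
COP_x = 0.1540


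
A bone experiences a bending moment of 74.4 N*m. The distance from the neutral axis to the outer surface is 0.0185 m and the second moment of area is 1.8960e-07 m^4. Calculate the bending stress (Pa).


sigma = M * c / I
sigma = 74.4 * 0.0185 / 1.8960e-07
M * c = 1.3764
sigma = 7.2595e+06


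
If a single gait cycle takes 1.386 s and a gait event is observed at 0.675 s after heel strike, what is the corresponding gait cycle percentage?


pct = (event_time / cycle_time) * 100
pct = (0.675 / 1.386) * 100
ratio = 0.4870
pct = 48.7013


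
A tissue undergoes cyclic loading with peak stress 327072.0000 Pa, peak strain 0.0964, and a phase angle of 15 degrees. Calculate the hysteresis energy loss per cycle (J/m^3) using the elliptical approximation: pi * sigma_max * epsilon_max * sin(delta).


E_loss = pi * sigma_max * epsilon_max * sin(delta)
delta = 15 deg = 0.2618 rad
sin(delta) = 0.2588
E_loss = pi * 327072.0000 * 0.0964 * 0.2588
E_loss = 25636.9587


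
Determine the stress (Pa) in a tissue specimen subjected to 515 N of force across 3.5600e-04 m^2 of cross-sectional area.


stress = F / A
stress = 515 / 3.5600e-04
stress = 1.4466e+06


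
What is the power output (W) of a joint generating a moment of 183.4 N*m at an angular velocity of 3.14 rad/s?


P = M * omega
P = 183.4 * 3.14
P = 575.8760


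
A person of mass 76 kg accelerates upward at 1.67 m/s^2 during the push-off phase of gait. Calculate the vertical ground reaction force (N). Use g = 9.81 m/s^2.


GRF = m * (g + a)
GRF = 76 * (9.81 + 1.67)
GRF = 76 * 11.4800
GRF = 872.4800


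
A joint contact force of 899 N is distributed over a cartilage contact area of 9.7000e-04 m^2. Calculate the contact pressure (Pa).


P = F / A
P = 899 / 9.7000e-04
P = 926804.1237


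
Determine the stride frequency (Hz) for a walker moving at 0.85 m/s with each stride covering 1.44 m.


f = v / stride_length
f = 0.85 / 1.44
f = 0.5903


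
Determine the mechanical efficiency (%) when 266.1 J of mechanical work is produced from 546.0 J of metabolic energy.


eta = (W_mech / E_meta) * 100
eta = (266.1 / 546.0) * 100
ratio = 0.4874
eta = 48.7363


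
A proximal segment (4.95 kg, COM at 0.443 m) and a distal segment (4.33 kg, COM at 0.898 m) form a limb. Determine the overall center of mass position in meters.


COM = (m1*x1 + m2*x2) / (m1 + m2)
COM = (4.95*0.443 + 4.33*0.898) / (4.95 + 4.33)
Numerator = 6.0812
Denominator = 9.2800
COM = 0.6553


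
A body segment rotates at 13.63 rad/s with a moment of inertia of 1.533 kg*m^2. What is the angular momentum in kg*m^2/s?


L = I * omega
L = 1.533 * 13.63
L = 20.8948


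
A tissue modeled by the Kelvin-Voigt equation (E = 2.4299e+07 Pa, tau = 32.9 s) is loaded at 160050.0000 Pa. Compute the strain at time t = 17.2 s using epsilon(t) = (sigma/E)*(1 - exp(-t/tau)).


epsilon(t) = (sigma/E) * (1 - exp(-t/tau))
sigma/E = 160050.0000 / 2.4299e+07 = 0.0066
exp(-t/tau) = exp(-17.2 / 32.9) = 0.5929
epsilon = 0.0066 * (1 - 0.5929)
epsilon = 0.0027


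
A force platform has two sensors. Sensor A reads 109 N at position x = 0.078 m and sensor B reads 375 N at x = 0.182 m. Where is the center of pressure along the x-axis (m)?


COP_x = (F1*x1 + F2*x2) / (F1 + F2)
COP_x = (109*0.078 + 375*0.182) / (109 + 375)
Numerator = 76.7520
Denominator = 484
COP_x = 0.1586


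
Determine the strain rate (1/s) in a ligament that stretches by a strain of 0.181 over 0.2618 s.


strain_rate = delta_strain / delta_t
strain_rate = 0.181 / 0.2618
strain_rate = 0.6914


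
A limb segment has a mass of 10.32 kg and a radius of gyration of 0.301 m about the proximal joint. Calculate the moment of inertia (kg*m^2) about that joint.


I = m * k^2
I = 10.32 * 0.301^2
k^2 = 0.0906
I = 0.9350


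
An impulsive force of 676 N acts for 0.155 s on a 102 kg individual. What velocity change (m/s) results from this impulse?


J = F * dt = 676 * 0.155 = 104.7800 N*s
delta_v = J / m
delta_v = 104.7800 / 102
delta_v = 1.0273


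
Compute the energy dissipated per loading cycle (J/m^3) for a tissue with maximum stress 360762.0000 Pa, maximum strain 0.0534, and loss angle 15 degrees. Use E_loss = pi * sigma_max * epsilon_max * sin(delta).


E_loss = pi * sigma_max * epsilon_max * sin(delta)
delta = 15 deg = 0.2618 rad
sin(delta) = 0.2588
E_loss = pi * 360762.0000 * 0.0534 * 0.2588
E_loss = 15664.1974


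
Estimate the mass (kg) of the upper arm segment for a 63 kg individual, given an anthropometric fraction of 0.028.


m_segment = body_mass * fraction
m_segment = 63 * 0.028
m_segment = 1.7640


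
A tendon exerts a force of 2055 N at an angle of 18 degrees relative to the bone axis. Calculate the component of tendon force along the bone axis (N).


F_eff = F_tendon * cos(theta)
theta = 18 deg = 0.3142 rad
cos(theta) = 0.9511
F_eff = 2055 * 0.9511
F_eff = 1954.4211


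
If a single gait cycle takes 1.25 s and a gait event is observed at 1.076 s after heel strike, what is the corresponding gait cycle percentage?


pct = (event_time / cycle_time) * 100
pct = (1.076 / 1.25) * 100
ratio = 0.8608
pct = 86.0800


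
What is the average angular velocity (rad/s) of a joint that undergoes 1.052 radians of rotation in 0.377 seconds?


omega = delta_theta / delta_t
omega = 1.052 / 0.377
omega = 2.7905


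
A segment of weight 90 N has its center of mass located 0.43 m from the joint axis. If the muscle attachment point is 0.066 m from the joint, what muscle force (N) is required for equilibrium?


F_muscle = W * d_load / d_muscle
F_muscle = 90 * 0.43 / 0.066
Numerator = 38.7000
F_muscle = 586.3636


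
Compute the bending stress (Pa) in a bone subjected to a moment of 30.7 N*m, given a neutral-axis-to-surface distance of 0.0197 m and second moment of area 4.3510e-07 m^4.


sigma = M * c / I
sigma = 30.7 * 0.0197 / 4.3510e-07
M * c = 0.6048
sigma = 1.3900e+06


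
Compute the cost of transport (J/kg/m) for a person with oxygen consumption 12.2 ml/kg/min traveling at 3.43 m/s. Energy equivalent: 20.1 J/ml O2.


Power per kg = VO2 * 20.1 / 60
Power per kg = 12.2 * 20.1 / 60 = 4.0870 W/kg
Cost = power_per_kg / speed
Cost = 4.0870 / 3.43
Cost = 1.1915


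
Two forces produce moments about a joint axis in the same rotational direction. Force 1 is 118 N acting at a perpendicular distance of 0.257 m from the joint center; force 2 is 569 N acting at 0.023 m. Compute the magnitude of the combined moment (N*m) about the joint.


M = F1 * d1 + F2 * d2
M = 118 * 0.257 + 569 * 0.023
M = 30.3260 + 13.0870
M = 43.4130


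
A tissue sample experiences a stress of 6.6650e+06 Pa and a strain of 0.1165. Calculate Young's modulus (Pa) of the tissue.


E = stress / strain
E = 6.6650e+06 / 0.1165
E = 5.7210e+07


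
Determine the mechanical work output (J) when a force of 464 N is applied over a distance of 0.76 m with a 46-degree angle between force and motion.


W = F * d * cos(theta)
theta = 46 deg = 0.8029 rad
cos(theta) = 0.6947
W = 464 * 0.76 * 0.6947
W = 244.9643


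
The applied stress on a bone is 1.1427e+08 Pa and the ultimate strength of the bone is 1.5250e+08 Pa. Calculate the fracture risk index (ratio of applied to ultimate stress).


FRI = applied / ultimate
FRI = 1.1427e+08 / 1.5250e+08
FRI = 0.7493


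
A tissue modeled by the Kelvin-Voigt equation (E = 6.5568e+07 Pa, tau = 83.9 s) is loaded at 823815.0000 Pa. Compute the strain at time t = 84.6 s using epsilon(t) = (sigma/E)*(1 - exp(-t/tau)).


epsilon(t) = (sigma/E) * (1 - exp(-t/tau))
sigma/E = 823815.0000 / 6.5568e+07 = 0.0126
exp(-t/tau) = exp(-84.6 / 83.9) = 0.3648
epsilon = 0.0126 * (1 - 0.3648)
epsilon = 0.0080


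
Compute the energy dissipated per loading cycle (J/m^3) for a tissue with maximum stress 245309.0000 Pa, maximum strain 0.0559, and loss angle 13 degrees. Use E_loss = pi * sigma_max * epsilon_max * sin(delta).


E_loss = pi * sigma_max * epsilon_max * sin(delta)
delta = 13 deg = 0.2269 rad
sin(delta) = 0.2250
E_loss = pi * 245309.0000 * 0.0559 * 0.2250
E_loss = 9690.8796


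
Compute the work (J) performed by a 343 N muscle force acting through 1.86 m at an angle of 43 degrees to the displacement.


W = F * d * cos(theta)
theta = 43 deg = 0.7505 rad
cos(theta) = 0.7314
W = 343 * 1.86 * 0.7314
W = 466.5890


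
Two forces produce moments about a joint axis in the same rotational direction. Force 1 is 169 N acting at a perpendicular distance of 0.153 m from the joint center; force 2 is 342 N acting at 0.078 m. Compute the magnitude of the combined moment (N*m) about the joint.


M = F1 * d1 + F2 * d2
M = 169 * 0.153 + 342 * 0.078
M = 25.8570 + 26.6760
M = 52.5330


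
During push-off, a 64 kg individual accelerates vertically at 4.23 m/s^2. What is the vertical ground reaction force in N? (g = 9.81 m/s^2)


GRF = m * (g + a)
GRF = 64 * (9.81 + 4.23)
GRF = 64 * 14.0400
GRF = 898.5600


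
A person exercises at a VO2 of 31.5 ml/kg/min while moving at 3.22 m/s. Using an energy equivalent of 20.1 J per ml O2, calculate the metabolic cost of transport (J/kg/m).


Power per kg = VO2 * 20.1 / 60
Power per kg = 31.5 * 20.1 / 60 = 10.5525 W/kg
Cost = power_per_kg / speed
Cost = 10.5525 / 3.22
Cost = 3.2772


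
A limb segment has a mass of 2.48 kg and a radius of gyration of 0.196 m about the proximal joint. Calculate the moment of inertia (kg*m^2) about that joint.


I = m * k^2
I = 2.48 * 0.196^2
k^2 = 0.0384
I = 0.0953


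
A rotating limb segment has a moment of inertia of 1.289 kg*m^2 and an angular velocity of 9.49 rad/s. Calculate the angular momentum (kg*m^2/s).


L = I * omega
L = 1.289 * 9.49
L = 12.2326


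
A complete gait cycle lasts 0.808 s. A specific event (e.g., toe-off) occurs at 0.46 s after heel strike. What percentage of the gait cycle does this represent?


pct = (event_time / cycle_time) * 100
pct = (0.46 / 0.808) * 100
ratio = 0.5693
pct = 56.9307


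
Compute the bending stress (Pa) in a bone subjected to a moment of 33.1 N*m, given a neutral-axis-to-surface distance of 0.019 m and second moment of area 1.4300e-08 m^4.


sigma = M * c / I
sigma = 33.1 * 0.019 / 1.4300e-08
M * c = 0.6289
sigma = 4.3979e+07


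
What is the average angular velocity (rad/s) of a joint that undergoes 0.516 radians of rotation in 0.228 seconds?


omega = delta_theta / delta_t
omega = 0.516 / 0.228
omega = 2.2632


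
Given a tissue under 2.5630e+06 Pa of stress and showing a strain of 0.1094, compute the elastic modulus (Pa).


E = stress / strain
E = 2.5630e+06 / 0.1094
E = 2.3428e+07


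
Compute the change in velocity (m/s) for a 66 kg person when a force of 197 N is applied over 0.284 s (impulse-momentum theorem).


J = F * dt = 197 * 0.284 = 55.9480 N*s
delta_v = J / m
delta_v = 55.9480 / 66
delta_v = 0.8477


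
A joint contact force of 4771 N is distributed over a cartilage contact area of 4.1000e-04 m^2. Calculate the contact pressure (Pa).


P = F / A
P = 4771 / 4.1000e-04
P = 1.1637e+07


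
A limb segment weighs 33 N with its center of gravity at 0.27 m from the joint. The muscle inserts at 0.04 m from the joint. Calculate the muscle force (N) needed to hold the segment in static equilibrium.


F_muscle = W * d_load / d_muscle
F_muscle = 33 * 0.27 / 0.04
Numerator = 8.9100
F_muscle = 222.7500


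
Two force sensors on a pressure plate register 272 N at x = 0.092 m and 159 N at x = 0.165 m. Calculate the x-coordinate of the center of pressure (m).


COP_x = (F1*x1 + F2*x2) / (F1 + F2)
COP_x = (272*0.092 + 159*0.165) / (272 + 159)
Numerator = 51.2590
Denominator = 431
COP_x = 0.1189


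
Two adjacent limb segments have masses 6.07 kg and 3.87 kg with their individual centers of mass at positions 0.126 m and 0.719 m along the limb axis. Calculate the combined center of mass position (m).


COM = (m1*x1 + m2*x2) / (m1 + m2)
COM = (6.07*0.126 + 3.87*0.719) / (6.07 + 3.87)
Numerator = 3.5473
Denominator = 9.9400
COM = 0.3569


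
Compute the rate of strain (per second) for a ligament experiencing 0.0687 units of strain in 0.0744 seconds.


strain_rate = delta_strain / delta_t
strain_rate = 0.0687 / 0.0744
strain_rate = 0.9234


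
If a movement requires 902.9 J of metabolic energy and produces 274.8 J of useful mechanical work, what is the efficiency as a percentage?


eta = (W_mech / E_meta) * 100
eta = (274.8 / 902.9) * 100
ratio = 0.3044
eta = 30.4353


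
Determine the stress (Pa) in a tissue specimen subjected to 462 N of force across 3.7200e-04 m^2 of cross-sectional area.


stress = F / A
stress = 462 / 3.7200e-04
stress = 1.2419e+06


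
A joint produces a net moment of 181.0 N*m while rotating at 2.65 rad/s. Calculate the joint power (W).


P = M * omega
P = 181.0 * 2.65
P = 479.6500


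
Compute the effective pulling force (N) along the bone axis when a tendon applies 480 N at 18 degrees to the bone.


F_eff = F_tendon * cos(theta)
theta = 18 deg = 0.3142 rad
cos(theta) = 0.9511
F_eff = 480 * 0.9511
F_eff = 456.5071


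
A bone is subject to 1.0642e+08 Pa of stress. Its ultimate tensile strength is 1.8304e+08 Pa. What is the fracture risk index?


FRI = applied / ultimate
FRI = 1.0642e+08 / 1.8304e+08
FRI = 0.5814


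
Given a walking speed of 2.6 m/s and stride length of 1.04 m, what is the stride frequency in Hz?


f = v / stride_length
f = 2.6 / 1.04
f = 2.5000


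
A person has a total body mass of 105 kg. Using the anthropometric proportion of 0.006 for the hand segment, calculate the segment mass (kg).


m_segment = body_mass * fraction
m_segment = 105 * 0.006
m_segment = 0.6300


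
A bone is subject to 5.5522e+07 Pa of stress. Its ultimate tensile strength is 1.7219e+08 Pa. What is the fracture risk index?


FRI = applied / ultimate
FRI = 5.5522e+07 / 1.7219e+08
FRI = 0.3224


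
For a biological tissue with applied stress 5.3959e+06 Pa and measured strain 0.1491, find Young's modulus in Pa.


E = stress / strain
E = 5.3959e+06 / 0.1491
E = 3.6190e+07


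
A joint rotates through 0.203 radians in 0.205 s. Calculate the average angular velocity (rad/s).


omega = delta_theta / delta_t
omega = 0.203 / 0.205
omega = 0.9902


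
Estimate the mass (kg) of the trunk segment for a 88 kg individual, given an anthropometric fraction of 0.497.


m_segment = body_mass * fraction
m_segment = 88 * 0.497
m_segment = 43.7360


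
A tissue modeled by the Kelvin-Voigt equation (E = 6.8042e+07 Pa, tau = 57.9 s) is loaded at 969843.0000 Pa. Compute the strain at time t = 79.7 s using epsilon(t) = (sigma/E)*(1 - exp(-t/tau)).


epsilon(t) = (sigma/E) * (1 - exp(-t/tau))
sigma/E = 969843.0000 / 6.8042e+07 = 0.0143
exp(-t/tau) = exp(-79.7 / 57.9) = 0.2525
epsilon = 0.0143 * (1 - 0.2525)
epsilon = 0.0107


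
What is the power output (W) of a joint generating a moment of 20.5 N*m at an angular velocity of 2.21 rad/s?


P = M * omega
P = 20.5 * 2.21
P = 45.3050


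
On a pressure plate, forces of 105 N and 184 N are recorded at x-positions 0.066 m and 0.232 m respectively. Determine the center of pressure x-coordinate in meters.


COP_x = (F1*x1 + F2*x2) / (F1 + F2)
COP_x = (105*0.066 + 184*0.232) / (105 + 184)
Numerator = 49.6180
Denominator = 289
COP_x = 0.1717


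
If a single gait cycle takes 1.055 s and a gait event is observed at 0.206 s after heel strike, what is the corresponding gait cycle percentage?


pct = (event_time / cycle_time) * 100
pct = (0.206 / 1.055) * 100
ratio = 0.1953
pct = 19.5261


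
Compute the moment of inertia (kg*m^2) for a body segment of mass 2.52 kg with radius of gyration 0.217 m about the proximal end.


I = m * k^2
I = 2.52 * 0.217^2
k^2 = 0.0471
I = 0.1187


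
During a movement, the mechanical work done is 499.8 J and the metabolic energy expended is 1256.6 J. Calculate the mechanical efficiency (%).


eta = (W_mech / E_meta) * 100
eta = (499.8 / 1256.6) * 100
ratio = 0.3977
eta = 39.7740


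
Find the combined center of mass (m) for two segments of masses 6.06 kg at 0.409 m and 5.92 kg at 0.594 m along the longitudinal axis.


COM = (m1*x1 + m2*x2) / (m1 + m2)
COM = (6.06*0.409 + 5.92*0.594) / (6.06 + 5.92)
Numerator = 5.9950
Denominator = 11.9800
COM = 0.5004


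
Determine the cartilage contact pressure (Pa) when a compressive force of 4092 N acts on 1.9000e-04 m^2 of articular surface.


P = F / A
P = 4092 / 1.9000e-04
P = 2.1537e+07


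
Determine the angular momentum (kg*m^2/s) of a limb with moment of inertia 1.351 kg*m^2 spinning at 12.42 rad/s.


L = I * omega
L = 1.351 * 12.42
L = 16.7794


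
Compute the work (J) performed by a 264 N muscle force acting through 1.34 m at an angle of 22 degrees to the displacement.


W = F * d * cos(theta)
theta = 22 deg = 0.3840 rad
cos(theta) = 0.9272
W = 264 * 1.34 * 0.9272
W = 328.0006


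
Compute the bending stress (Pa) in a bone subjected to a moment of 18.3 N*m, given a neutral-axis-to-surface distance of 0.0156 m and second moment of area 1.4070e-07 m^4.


sigma = M * c / I
sigma = 18.3 * 0.0156 / 1.4070e-07
M * c = 0.2855
sigma = 2.0290e+06


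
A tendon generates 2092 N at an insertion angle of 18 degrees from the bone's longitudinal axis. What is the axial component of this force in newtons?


F_eff = F_tendon * cos(theta)
theta = 18 deg = 0.3142 rad
cos(theta) = 0.9511
F_eff = 2092 * 0.9511
F_eff = 1989.6102


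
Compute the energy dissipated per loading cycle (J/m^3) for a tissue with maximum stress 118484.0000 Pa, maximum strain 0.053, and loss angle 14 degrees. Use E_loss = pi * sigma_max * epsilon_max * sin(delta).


E_loss = pi * sigma_max * epsilon_max * sin(delta)
delta = 14 deg = 0.2443 rad
sin(delta) = 0.2419
E_loss = pi * 118484.0000 * 0.053 * 0.2419
E_loss = 4772.6614


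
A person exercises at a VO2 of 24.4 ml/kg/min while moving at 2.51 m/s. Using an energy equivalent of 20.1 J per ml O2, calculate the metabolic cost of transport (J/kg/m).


Power per kg = VO2 * 20.1 / 60
Power per kg = 24.4 * 20.1 / 60 = 8.1740 W/kg
Cost = power_per_kg / speed
Cost = 8.1740 / 2.51
Cost = 3.2566


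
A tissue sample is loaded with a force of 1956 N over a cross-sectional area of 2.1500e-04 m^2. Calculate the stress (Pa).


stress = F / A
stress = 1956 / 2.1500e-04
stress = 9.0977e+06


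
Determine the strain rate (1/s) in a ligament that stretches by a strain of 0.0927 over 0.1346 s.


strain_rate = delta_strain / delta_t
strain_rate = 0.0927 / 0.1346
strain_rate = 0.6887


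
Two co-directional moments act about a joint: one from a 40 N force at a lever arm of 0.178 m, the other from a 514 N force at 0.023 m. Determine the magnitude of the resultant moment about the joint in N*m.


M = F1 * d1 + F2 * d2
M = 40 * 0.178 + 514 * 0.023
M = 7.1200 + 11.8220
M = 18.9420


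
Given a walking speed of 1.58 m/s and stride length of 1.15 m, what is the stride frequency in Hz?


f = v / stride_length
f = 1.58 / 1.15
f = 1.3739


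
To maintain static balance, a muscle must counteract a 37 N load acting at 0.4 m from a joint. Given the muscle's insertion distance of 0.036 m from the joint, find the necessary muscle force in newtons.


F_muscle = W * d_load / d_muscle
F_muscle = 37 * 0.4 / 0.036
Numerator = 14.8000
F_muscle = 411.1111


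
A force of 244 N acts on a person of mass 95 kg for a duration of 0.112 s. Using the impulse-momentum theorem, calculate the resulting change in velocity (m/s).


J = F * dt = 244 * 0.112 = 27.3280 N*s
delta_v = J / m
delta_v = 27.3280 / 95
delta_v = 0.2877


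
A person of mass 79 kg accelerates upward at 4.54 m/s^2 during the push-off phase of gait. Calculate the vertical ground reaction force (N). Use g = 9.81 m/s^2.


GRF = m * (g + a)
GRF = 79 * (9.81 + 4.54)
GRF = 79 * 14.3500
GRF = 1133.6500


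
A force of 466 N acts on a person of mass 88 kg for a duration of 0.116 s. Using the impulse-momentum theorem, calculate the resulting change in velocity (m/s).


J = F * dt = 466 * 0.116 = 54.0560 N*s
delta_v = J / m
delta_v = 54.0560 / 88
delta_v = 0.6143


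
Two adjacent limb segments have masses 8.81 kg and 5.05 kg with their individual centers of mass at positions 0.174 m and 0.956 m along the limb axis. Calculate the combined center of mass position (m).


COM = (m1*x1 + m2*x2) / (m1 + m2)
COM = (8.81*0.174 + 5.05*0.956) / (8.81 + 5.05)
Numerator = 6.3607
Denominator = 13.8600
COM = 0.4589


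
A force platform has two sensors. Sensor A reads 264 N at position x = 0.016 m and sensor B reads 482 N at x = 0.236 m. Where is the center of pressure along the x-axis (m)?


COP_x = (F1*x1 + F2*x2) / (F1 + F2)
COP_x = (264*0.016 + 482*0.236) / (264 + 482)
Numerator = 117.9760
Denominator = 746
COP_x = 0.1581


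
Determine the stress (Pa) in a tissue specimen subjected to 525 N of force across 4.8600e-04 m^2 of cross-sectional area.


stress = F / A
stress = 525 / 4.8600e-04
stress = 1.0802e+06


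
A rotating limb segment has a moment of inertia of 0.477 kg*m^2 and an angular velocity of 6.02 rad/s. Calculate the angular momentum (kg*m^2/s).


L = I * omega
L = 0.477 * 6.02
L = 2.8715


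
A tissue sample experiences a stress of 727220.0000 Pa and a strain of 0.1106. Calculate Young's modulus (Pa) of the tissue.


E = stress / strain
E = 727220.0000 / 0.1106
E = 6.5752e+06


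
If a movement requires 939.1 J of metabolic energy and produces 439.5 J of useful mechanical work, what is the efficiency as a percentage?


eta = (W_mech / E_meta) * 100
eta = (439.5 / 939.1) * 100
ratio = 0.4680
eta = 46.8001
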